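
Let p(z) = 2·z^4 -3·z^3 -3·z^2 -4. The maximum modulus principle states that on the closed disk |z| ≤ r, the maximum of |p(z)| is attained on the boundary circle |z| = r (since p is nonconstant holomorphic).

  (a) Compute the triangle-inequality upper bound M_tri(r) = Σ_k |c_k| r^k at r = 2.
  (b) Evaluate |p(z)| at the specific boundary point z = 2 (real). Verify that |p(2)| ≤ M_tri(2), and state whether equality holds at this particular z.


Coefficients: c_0 = -4, c_1 = 0, c_2 = -3, c_3 = -3, c_4 = 2. Radius r = 2.
Part (a). Triangle bound: M_tri(r) = Σ_k |c_k| r^k
  = |-4|·2^0 + |0|·2^1 + |-3|·2^2 + |-3|·2^3 + |2|·2^4
  = 4 + 0 + 12 + 24 + 32 = 72.
This bounds M(r) := max_{|z|=r} |p(z)| from above; equality holds iff all terms c_k z^k can be made to align in phase at a single z on |z|=r.
Part (b). At z = 2 (real, on the circle |z| = r):
  p(2) = (-4)·2^0 + (0)·2^1 + (-3)·2^2 + (-3)·2^3 + (2)·2^4 = -8.
  |p(2)| = 8.
Check: |p(2)| = 8 ≤ 72 = M_tri(2). ✓ Equality does not hold at z = 2 (the coefficients have mixed signs, so the terms do not all align in phase there).

M_tri(2) = 72; |p(2)| = 8; equality at z=2: no.


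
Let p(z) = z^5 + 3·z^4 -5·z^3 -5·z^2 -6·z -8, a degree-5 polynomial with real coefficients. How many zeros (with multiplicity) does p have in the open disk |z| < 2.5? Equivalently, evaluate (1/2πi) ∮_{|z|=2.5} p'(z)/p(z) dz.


The zeros of p are: (0 + 1i), (0 - 1i), -4, 2, -1.
Their magnitudes are: 1, 1, 4, 2, 1.
Zeros with |z| < R = 2.5: (0 + 1i), (0 - 1i), 2, -1.
Count = 4.
By the argument principle, (1/2πi) ∮_{|z|=R} p'(z)/p(z) dz equals exactly this count.

Number of zeros inside |z| < 2.5: 4.


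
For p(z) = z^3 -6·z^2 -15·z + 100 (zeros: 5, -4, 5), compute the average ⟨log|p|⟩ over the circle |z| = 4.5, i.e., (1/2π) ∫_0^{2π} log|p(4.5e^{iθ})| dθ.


Zeros: -4, 5, 5; r = 4.5.
Inside |z| < r: -4. Outside (|z| ≥ r): 5, 5.
p(0) = 100, so log|p(0)| = log(100) = 4.6052.
Apply Jensen: I(r) = log|p(0)| + Σ_k log(r/|z_k|), summed over zeros inside |z| < r.
  log(r/|z_k|) for z_k = -4: log(4.5/4) = 0.1178
  Outside zeros (5, 5) contribute nothing to the Jensen sum.
Sum over inside zeros: 0.1178.
I(r) = log|p(0)| + (inside sum) = 4.6052 + 0.1178 = 4.7230.
Note: since some zeros are outside |z| ≤ r, the simplified n·log(r) form does NOT apply — only the inside zeros contribute.

I(r) ≈ 4.7230.


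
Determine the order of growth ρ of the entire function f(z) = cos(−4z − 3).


cos(w) is a linear combination of e^{iw} and e^{−iw} (or e^w, e^{−w} in the hyperbolic case), so |cos(w)| ≤ e^{|w|}. With w = −4z − 3, |w| ≤ 4|z| + 3 = 4r + 3 on |z| = r, giving M(r) ≤ e^{4r + 3}, so ρ ≤ 1. On a suitable ray (z = it for sin/cos; z = t for sinh/cosh, t real → ∞), |cos(−4z − 3)| grows like e^{4|t|}/2, so ρ ≥ 1. Hence ρ = 1.
Therefore ρ = 1.

Order ρ = 1.


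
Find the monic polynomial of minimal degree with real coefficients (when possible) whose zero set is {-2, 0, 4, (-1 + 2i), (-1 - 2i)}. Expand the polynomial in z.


The polynomial is p(z) = ∏_{α ∈ S} (z − α), where S = {-2, 0, 4, (-1 + 2i), (-1 - 2i)}.
Expanding the product yields: p(z) = z^5 -7·z^3 -26·z^2 -40·z.
Note conjugate pairs combine to real quadratics: (z − (-1+2i))(z − (-1−2i)) = z² + 2z + 5.
The resulting polynomial has degree 5 and real coefficients as required.

p(z) = z^5 -7·z^3 -26·z^2 -40·z.


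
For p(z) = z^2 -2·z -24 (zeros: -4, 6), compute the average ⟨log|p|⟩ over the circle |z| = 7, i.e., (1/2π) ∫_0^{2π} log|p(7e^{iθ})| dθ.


Zeros: -4, 6; r = 7.
Inside |z| < r: -4, 6. Outside (|z| ≥ r): ∅.
p(0) = -24, so log|p(0)| = log(24) = 3.1781.
Apply Jensen: I(r) = log|p(0)| + Σ_k log(r/|z_k|), summed over zeros inside |z| < r.
  log(r/|z_k|) for z_k = -4: log(7/4) = 0.5596
  log(r/|z_k|) for z_k = 6: log(7/6) = 0.1542
Sum over inside zeros: 0.7138.
I(r) = log|p(0)| + (inside sum) = 3.1781 + 0.7138 = 3.8918.
Closed form (all zeros inside, monic): I(r) = n·log(r) = 2·log(7) = 3.8918. ✓

I(r) ≈ 3.8918.


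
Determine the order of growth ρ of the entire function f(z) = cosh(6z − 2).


cosh(w) is a linear combination of e^{iw} and e^{−iw} (or e^w, e^{−w} in the hyperbolic case), so |cosh(w)| ≤ e^{|w|}. With w = 6z − 2, |w| ≤ 6|z| + 2 = 6r + 2 on |z| = r, giving M(r) ≤ e^{6r + 2}, so ρ ≤ 1. On a suitable ray (z = it for sin/cos; z = t for sinh/cosh, t real → ∞), |cosh(6z − 2)| grows like e^{6|t|}/2, so ρ ≥ 1. Hence ρ = 1.
Therefore ρ = 1.

Order ρ = 1.


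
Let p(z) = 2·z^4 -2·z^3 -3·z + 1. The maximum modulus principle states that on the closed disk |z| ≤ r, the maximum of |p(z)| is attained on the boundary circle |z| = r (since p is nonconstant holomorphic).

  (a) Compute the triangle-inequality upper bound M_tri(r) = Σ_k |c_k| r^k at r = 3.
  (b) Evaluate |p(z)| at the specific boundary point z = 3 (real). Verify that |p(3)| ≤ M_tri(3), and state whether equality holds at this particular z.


Coefficients: c_0 = 1, c_1 = -3, c_2 = 0, c_3 = -2, c_4 = 2. Radius r = 3.
Part (a). Triangle bound: M_tri(r) = Σ_k |c_k| r^k
  = |1|·3^0 + |-3|·3^1 + |0|·3^2 + |-2|·3^3 + |2|·3^4
  = 1 + 9 + 0 + 54 + 162 = 226.
This bounds M(r) := max_{|z|=r} |p(z)| from above; equality holds iff all terms c_k z^k can be made to align in phase at a single z on |z|=r.
Part (b). At z = 3 (real, on the circle |z| = r):
  p(3) = (1)·3^0 + (-3)·3^1 + (0)·3^2 + (-2)·3^3 + (2)·3^4 = 100.
  |p(3)| = 100.
Check: |p(3)| = 100 ≤ 226 = M_tri(3). ✓ Equality does not hold at z = 3 (the coefficients have mixed signs, so the terms do not all align in phase there).

M_tri(3) = 226; |p(3)| = 100; equality at z=3: no.


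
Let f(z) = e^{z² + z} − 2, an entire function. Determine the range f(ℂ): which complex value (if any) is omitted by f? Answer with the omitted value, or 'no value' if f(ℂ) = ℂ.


Little Picard bounds the complement of f(ℂ) to at most one point.
The exponent g(z) = z² + z is a nonconstant polynomial, hence surjective onto ℂ. So e^{g(z)} takes every value in {e^w : w ∈ ℂ} = ℂ ∖ {0}. Adding -2 shifts the range to ℂ ∖ {-2}. f omits exactly -2.

Omitted value: -2.


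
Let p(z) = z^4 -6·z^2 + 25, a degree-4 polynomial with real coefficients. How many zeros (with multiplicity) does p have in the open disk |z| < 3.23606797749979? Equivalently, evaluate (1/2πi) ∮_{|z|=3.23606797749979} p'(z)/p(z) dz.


The zeros of p are: (2 + 1i), (2 - 1i), (-2 + 1i), (-2 - 1i).
Their magnitudes are: 2.236, 2.236, 2.236, 2.236.
Zeros with |z| < R = 3.23606797749979: (2 + 1i), (2 - 1i), (-2 + 1i), (-2 - 1i).
Count = 4.
By the argument principle, (1/2πi) ∮_{|z|=R} p'(z)/p(z) dz equals exactly this count.

Number of zeros inside |z| < 3.23606797749979: 4.


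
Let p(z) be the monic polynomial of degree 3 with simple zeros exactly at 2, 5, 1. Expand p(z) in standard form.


The polynomial is p(z) = ∏_{α ∈ S} (z − α), where S = {2, 5, 1}.
Expanding the product yields: p(z) = z^3 -8·z^2 + 17·z -10.
The resulting polynomial has degree 3 and real coefficients as required.

p(z) = z^3 -8·z^2 + 17·z -10.


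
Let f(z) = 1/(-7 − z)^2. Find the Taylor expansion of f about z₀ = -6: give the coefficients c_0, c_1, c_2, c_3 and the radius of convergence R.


Let w = z − z₀, so z = z₀ + w.
Then -7 − z = -7 − (z₀ + w) = (-7 − z₀) − w = -1 − w.
f(z) = 1/(-1 − w)^2 = (1/(-1)^2) · (1 − w/(-1))^{−2}.
By the binomial series (1−u)^{−2} = Σ_{n≥0} C(n+1, 1) u^n for |u|<1, with u = w/(-1):
  c_n = C(n+1, 1) / (-1)^(n+2).
  c_0 = 1/(-1)^2 = 1.
  c_1 = 2/(-1)^3 = -2.
  c_2 = 3/(-1)^4 = 3.
  c_3 = 4/(-1)^5 = -4.
The series is valid for |w/d| < 1, i.e. |z − z₀| < |d|.
Radius of convergence: R = |-7 − z₀| = |-1| = 1 (distance from z₀ to the singularity z = -7).

c_0 = 1, c_1 = -2, c_2 = 3, c_3 = -4; R = 1.


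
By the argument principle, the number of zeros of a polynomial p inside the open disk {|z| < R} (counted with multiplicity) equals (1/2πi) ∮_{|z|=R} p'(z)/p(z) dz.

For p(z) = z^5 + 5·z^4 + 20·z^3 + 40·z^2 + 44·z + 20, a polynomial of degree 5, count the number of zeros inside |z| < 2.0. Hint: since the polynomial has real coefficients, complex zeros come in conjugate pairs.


The zeros of p are: -1, (-1 + 3i), (-1 - 3i), (-1 + 1i), (-1 - 1i).
Their magnitudes are: 1, 3.162, 3.162, 1.414, 1.414.
Zeros with |z| < R = 2.0: -1, (-1 + 1i), (-1 - 1i).
Count = 3.
By the argument principle, (1/2πi) ∮_{|z|=R} p'(z)/p(z) dz equals exactly this count.

Number of zeros inside |z| < 2.0: 3.


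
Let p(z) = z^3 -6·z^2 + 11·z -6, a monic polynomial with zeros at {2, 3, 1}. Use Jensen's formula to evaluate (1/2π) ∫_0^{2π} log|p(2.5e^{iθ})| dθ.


Zeros: 1, 2, 3; r = 2.5.
Inside |z| < r: 1, 2. Outside (|z| ≥ r): 3.
p(0) = -6, so log|p(0)| = log(6) = 1.7918.
Apply Jensen: I(r) = log|p(0)| + Σ_k log(r/|z_k|), summed over zeros inside |z| < r.
  log(r/|z_k|) for z_k = 2: log(2.5/2) = 0.2231
  log(r/|z_k|) for z_k = 1: log(2.5/1) = 0.9163
  Outside zeros (3) contribute nothing to the Jensen sum.
Sum over inside zeros: 1.1394.
I(r) = log|p(0)| + (inside sum) = 1.7918 + 1.1394 = 2.9312.
Note: since some zeros are outside |z| ≤ r, the simplified n·log(r) form does NOT apply — only the inside zeros contribute.

I(r) ≈ 2.9312.


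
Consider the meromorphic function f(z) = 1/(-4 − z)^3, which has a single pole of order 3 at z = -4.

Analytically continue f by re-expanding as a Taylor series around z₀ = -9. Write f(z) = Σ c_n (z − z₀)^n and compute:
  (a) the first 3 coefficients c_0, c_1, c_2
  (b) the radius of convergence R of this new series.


Let w = z − z₀, so z = z₀ + w.
Then -4 − z = -4 − (z₀ + w) = (-4 − z₀) − w = 5 − w.
f(z) = 1/(5 − w)^3 = (1/(5)^3) · (1 − w/(5))^{−3}.
By the binomial series (1−u)^{−3} = Σ_{n≥0} C(n+2, 2) u^n for |u|<1, with u = w/(5):
  c_n = C(n+2, 2) / (5)^(n+3).
  c_0 = 1/(5)^3 = 1/125.
  c_1 = 3/(5)^4 = 3/625.
  c_2 = 6/(5)^5 = 6/3125.
The series is valid for |w/d| < 1, i.e. |z − z₀| < |d|.
Radius of convergence: R = |-4 − z₀| = |5| = 5 (distance from z₀ to the singularity z = -4).

c_0 = 1/125, c_1 = 3/625, c_2 = 6/3125; R = 5.


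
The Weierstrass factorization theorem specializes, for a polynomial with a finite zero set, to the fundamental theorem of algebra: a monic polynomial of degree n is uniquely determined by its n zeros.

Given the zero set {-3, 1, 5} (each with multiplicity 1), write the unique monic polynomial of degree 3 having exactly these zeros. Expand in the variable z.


The polynomial is p(z) = ∏_{α ∈ S} (z − α), where S = {-3, 1, 5}.
Expanding the product yields: p(z) = z^3 -3·z^2 -13·z + 15.
The resulting polynomial has degree 3 and real coefficients as required.

p(z) = z^3 -3·z^2 -13·z + 15.


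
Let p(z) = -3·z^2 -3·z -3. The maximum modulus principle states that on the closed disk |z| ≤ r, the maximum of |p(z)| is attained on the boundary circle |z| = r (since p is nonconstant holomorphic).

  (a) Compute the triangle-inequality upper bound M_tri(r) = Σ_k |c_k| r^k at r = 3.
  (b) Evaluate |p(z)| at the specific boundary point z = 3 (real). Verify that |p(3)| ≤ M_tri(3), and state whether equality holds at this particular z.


Coefficients: c_0 = -3, c_1 = -3, c_2 = -3. Radius r = 3.
Part (a). Triangle bound: M_tri(r) = Σ_k |c_k| r^k
  = |-3|·3^0 + |-3|·3^1 + |-3|·3^2
  = 3 + 9 + 27 = 39.
This bounds M(r) := max_{|z|=r} |p(z)| from above; equality holds iff all terms c_k z^k can be made to align in phase at a single z on |z|=r.
Part (b). At z = 3 (real, on the circle |z| = r):
  p(3) = (-3)·3^0 + (-3)·3^1 + (-3)·3^2 = -39.
  |p(3)| = 39.
Since all nonzero coefficients share the same sign, |p(3)| = 39 = M_tri(3); the triangle bound is attained at z = 3, so in fact M(r) = 39.

M_tri(3) = 39; |p(3)| = 39; equality at z=3: yes.


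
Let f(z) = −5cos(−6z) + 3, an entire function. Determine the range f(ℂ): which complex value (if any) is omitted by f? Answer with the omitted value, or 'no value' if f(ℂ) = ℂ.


Little Picard bounds the complement of f(ℂ) to at most one point.
cos is entire and surjective onto ℂ: for every w ∈ ℂ, cos(ζ) = w has a solution ζ ∈ ℂ (e.g., via the complex inverse arccos). With ζ = −6z this gives z = ζ/(-6). Then -5·cos(−6z) takes every value in -5·ℂ = ℂ, and adding 3 is a bijection of ℂ. So f is surjective and omits no value. (Note: only on the real line is cos bounded by [−1, 1].)

Omitted value: no value.


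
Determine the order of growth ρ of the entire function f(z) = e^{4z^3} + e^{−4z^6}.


Each summand is entire of order 3 and 6 respectively (as in the single-exponential case). The order of a sum is at most the max of the orders, so ρ ≤ 6. For the lower bound: on |z|=r choose arg z so that -4z^6 is real positive; then |e^{-4z^6}| = e^{4r^6} while |e^{4z^3}| ≤ e^{4r^3} = o(e^{4r^6}). So |f| ≥ e^{4r^6}(1 − o(1)) and ρ ≥ 6. Hence ρ = max(3, 6) = 6.
Therefore ρ = 6.

Order ρ = 6.


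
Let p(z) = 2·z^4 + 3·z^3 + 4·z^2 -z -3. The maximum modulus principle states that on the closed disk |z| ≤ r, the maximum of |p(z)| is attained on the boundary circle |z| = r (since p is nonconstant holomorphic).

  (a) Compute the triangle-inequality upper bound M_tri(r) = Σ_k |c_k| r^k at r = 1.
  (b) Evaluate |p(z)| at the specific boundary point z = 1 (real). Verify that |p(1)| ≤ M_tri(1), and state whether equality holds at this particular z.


Coefficients: c_0 = -3, c_1 = -1, c_2 = 4, c_3 = 3, c_4 = 2. Radius r = 1.
Part (a). Triangle bound: M_tri(r) = Σ_k |c_k| r^k
  = |-3|·1^0 + |-1|·1^1 + |4|·1^2 + |3|·1^3 + |2|·1^4
  = 3 + 1 + 4 + 3 + 2 = 13.
This bounds M(r) := max_{|z|=r} |p(z)| from above; equality holds iff all terms c_k z^k can be made to align in phase at a single z on |z|=r.
Part (b). At z = 1 (real, on the circle |z| = r):
  p(1) = (-3)·1^0 + (-1)·1^1 + (4)·1^2 + (3)·1^3 + (2)·1^4 = 5.
  |p(1)| = 5.
Check: |p(1)| = 5 ≤ 13 = M_tri(1). ✓ Equality does not hold at z = 1 (the coefficients have mixed signs, so the terms do not all align in phase there).

M_tri(1) = 13; |p(1)| = 5; equality at z=1: no.


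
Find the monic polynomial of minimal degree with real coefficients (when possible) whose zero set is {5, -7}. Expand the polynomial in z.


The polynomial is p(z) = ∏_{α ∈ S} (z − α), where S = {5, -7}.
Expanding the product yields: p(z) = z^2 + 2·z -35.
The resulting polynomial has degree 2 and real coefficients as required.

p(z) = z^2 + 2·z -35.


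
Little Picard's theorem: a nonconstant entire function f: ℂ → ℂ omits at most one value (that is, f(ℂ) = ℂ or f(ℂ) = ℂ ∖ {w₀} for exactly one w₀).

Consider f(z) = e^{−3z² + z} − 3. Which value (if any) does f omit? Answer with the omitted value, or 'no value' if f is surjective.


Little Picard bounds the complement of f(ℂ) to at most one point.
The exponent g(z) = −3z² + z is a nonconstant polynomial, hence surjective onto ℂ. So e^{g(z)} takes every value in {e^w : w ∈ ℂ} = ℂ ∖ {0}. Adding -3 shifts the range to ℂ ∖ {-3}. f omits exactly -3.

Omitted value: -3.


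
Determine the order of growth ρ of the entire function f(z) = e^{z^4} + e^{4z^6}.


Each summand is entire of order 4 and 6 respectively (as in the single-exponential case). The order of a sum is at most the max of the orders, so ρ ≤ 6. For the lower bound: on |z|=r choose arg z so that 4z^6 is real positive; then |e^{4z^6}| = e^{4r^6} while |e^{1z^4}| ≤ e^{1r^4} = o(e^{4r^6}). So |f| ≥ e^{4r^6}(1 − o(1)) and ρ ≥ 6. Hence ρ = max(4, 6) = 6.
Therefore ρ = 6.

Order ρ = 6.


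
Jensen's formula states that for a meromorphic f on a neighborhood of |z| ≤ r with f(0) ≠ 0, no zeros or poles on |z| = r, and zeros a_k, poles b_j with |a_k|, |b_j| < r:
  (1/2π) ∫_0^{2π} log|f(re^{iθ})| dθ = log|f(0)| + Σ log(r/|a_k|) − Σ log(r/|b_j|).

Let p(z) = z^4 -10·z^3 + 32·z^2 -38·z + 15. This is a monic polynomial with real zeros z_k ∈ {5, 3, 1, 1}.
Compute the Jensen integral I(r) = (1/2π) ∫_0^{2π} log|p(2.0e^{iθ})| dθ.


Zeros: 1, 1, 3, 5; r = 2.0.
Inside |z| < r: 1, 1. Outside (|z| ≥ r): 3, 5.
p(0) = 15, so log|p(0)| = log(15) = 2.7081.
Apply Jensen: I(r) = log|p(0)| + Σ_k log(r/|z_k|), summed over zeros inside |z| < r.
  log(r/|z_k|) for z_k = 1: log(2.0/1) = 0.6931
  log(r/|z_k|) for z_k = 1: log(2.0/1) = 0.6931
  Outside zeros (3, 5) contribute nothing to the Jensen sum.
Sum over inside zeros: 1.3863.
I(r) = log|p(0)| + (inside sum) = 2.7081 + 1.3863 = 4.0943.
Note: since some zeros are outside |z| ≤ r, the simplified n·log(r) form does NOT apply — only the inside zeros contribute.

I(r) ≈ 4.0943.


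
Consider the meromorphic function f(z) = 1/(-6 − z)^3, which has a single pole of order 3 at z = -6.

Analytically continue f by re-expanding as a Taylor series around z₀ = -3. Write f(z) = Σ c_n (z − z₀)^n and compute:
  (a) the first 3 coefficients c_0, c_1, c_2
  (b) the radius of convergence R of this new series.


Let w = z − z₀, so z = z₀ + w.
Then -6 − z = -6 − (z₀ + w) = (-6 − z₀) − w = -3 − w.
f(z) = 1/(-3 − w)^3 = (1/(-3)^3) · (1 − w/(-3))^{−3}.
By the binomial series (1−u)^{−3} = Σ_{n≥0} C(n+2, 2) u^n for |u|<1, with u = w/(-3):
  c_n = C(n+2, 2) / (-3)^(n+3).
  c_0 = 1/(-3)^3 = -1/27.
  c_1 = 3/(-3)^4 = 1/27.
  c_2 = 6/(-3)^5 = -2/81.
The series is valid for |w/d| < 1, i.e. |z − z₀| < |d|.
Radius of convergence: R = |-6 − z₀| = |-3| = 3 (distance from z₀ to the singularity z = -6).

c_0 = -1/27, c_1 = 1/27, c_2 = -2/81; R = 3.


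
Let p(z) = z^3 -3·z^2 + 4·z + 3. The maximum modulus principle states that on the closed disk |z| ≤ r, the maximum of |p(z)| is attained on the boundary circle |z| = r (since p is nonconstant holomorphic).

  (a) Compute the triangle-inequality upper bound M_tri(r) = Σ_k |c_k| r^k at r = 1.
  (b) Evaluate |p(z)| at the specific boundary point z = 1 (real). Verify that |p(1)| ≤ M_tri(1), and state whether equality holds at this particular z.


Coefficients: c_0 = 3, c_1 = 4, c_2 = -3, c_3 = 1. Radius r = 1.
Part (a). Triangle bound: M_tri(r) = Σ_k |c_k| r^k
  = |3|·1^0 + |4|·1^1 + |-3|·1^2 + |1|·1^3
  = 3 + 4 + 3 + 1 = 11.
This bounds M(r) := max_{|z|=r} |p(z)| from above; equality holds iff all terms c_k z^k can be made to align in phase at a single z on |z|=r.
Part (b). At z = 1 (real, on the circle |z| = r):
  p(1) = (3)·1^0 + (4)·1^1 + (-3)·1^2 + (1)·1^3 = 5.
  |p(1)| = 5.
Check: |p(1)| = 5 ≤ 11 = M_tri(1). ✓ Equality does not hold at z = 1 (the coefficients have mixed signs, so the terms do not all align in phase there).

M_tri(1) = 11; |p(1)| = 5; equality at z=1: no.


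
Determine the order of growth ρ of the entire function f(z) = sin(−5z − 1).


sin(w) is a linear combination of e^{iw} and e^{−iw} (or e^w, e^{−w} in the hyperbolic case), so |sin(w)| ≤ e^{|w|}. With w = −5z − 1, |w| ≤ 5|z| + 1 = 5r + 1 on |z| = r, giving M(r) ≤ e^{5r + 1}, so ρ ≤ 1. On a suitable ray (z = it for sin/cos; z = t for sinh/cosh, t real → ∞), |sin(−5z − 1)| grows like e^{5|t|}/2, so ρ ≥ 1. Hence ρ = 1.
Therefore ρ = 1.

Order ρ = 1.


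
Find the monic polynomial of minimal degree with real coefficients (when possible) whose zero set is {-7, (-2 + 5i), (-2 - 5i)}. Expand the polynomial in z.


The polynomial is p(z) = ∏_{α ∈ S} (z − α), where S = {-7, (-2 + 5i), (-2 - 5i)}.
Expanding the product yields: p(z) = z^3 + 11·z^2 + 57·z + 203.
Note conjugate pairs combine to real quadratics: (z − (-2+5i))(z − (-2−5i)) = z² + 4z + 29.
The resulting polynomial has degree 3 and real coefficients as required.

p(z) = z^3 + 11·z^2 + 57·z + 203.


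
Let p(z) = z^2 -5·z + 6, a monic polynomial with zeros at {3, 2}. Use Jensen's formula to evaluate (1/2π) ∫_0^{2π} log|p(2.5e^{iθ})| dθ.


Zeros: 2, 3; r = 2.5.
Inside |z| < r: 2. Outside (|z| ≥ r): 3.
p(0) = 6, so log|p(0)| = log(6) = 1.7918.
Apply Jensen: I(r) = log|p(0)| + Σ_k log(r/|z_k|), summed over zeros inside |z| < r.
  log(r/|z_k|) for z_k = 2: log(2.5/2) = 0.2231
  Outside zeros (3) contribute nothing to the Jensen sum.
Sum over inside zeros: 0.2231.
I(r) = log|p(0)| + (inside sum) = 1.7918 + 0.2231 = 2.0149.
Note: since some zeros are outside |z| ≤ r, the simplified n·log(r) form does NOT apply — only the inside zeros contribute.

I(r) ≈ 2.0149.


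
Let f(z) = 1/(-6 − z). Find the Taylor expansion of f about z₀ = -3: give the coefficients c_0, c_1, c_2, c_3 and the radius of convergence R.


Let w = z − z₀, so z = z₀ + w.
Then -6 − z = -6 − (z₀ + w) = (-6 − z₀) − w = -3 − w.
f(z) = 1/(-3 − w) = (1/(-3)) · 1/(1 − w/(-3)) = Σ_{n≥0} w^n / (-3)^(n+1).
So c_n = 1/(-3)^(n+1):
  c_0 = 1/(-3)^1 = -1/3.
  c_1 = 1/(-3)^2 = 1/9.
  c_2 = 1/(-3)^3 = -1/27.
  c_3 = 1/(-3)^4 = 1/81.
The series is valid for |w/d| < 1, i.e. |z − z₀| < |d|.
Radius of convergence: R = |-6 − z₀| = |-3| = 3 (distance from z₀ to the singularity z = -6).

c_0 = -1/3, c_1 = 1/9, c_2 = -1/27, c_3 = 1/81; R = 3.


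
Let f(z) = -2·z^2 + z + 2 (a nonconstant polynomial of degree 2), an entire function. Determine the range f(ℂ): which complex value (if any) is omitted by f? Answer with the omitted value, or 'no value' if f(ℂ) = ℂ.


Little Picard bounds the complement of f(ℂ) to at most one point.
For every w ∈ ℂ, the equation p(z) − w = 0 is a nonconstant polynomial in z and hence has at least one root by the fundamental theorem of algebra. So p is surjective onto ℂ, omitting no value.

Omitted value: no value.


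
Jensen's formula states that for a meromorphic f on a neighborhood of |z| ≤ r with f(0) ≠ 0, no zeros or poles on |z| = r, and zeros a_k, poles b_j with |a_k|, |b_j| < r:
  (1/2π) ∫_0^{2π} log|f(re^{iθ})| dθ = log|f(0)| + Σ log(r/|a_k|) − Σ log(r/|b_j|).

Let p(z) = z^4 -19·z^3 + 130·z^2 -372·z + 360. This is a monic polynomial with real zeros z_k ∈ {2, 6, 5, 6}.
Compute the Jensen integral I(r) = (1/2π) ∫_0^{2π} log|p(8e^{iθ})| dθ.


Zeros: 2, 5, 6, 6; r = 8.
Inside |z| < r: 2, 5, 6, 6. Outside (|z| ≥ r): ∅.
p(0) = 360, so log|p(0)| = log(360) = 5.8861.
Apply Jensen: I(r) = log|p(0)| + Σ_k log(r/|z_k|), summed over zeros inside |z| < r.
  log(r/|z_k|) for z_k = 2: log(8/2) = 1.3863
  log(r/|z_k|) for z_k = 6: log(8/6) = 0.2877
  log(r/|z_k|) for z_k = 5: log(8/5) = 0.4700
  log(r/|z_k|) for z_k = 6: log(8/6) = 0.2877
Sum over inside zeros: 2.4317.
I(r) = log|p(0)| + (inside sum) = 5.8861 + 2.4317 = 8.3178.
Closed form (all zeros inside, monic): I(r) = n·log(r) = 4·log(8) = 8.3178. ✓

I(r) ≈ 8.3178.


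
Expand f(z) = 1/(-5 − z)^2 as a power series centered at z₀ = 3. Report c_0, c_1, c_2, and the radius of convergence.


Let w = z − z₀, so z = z₀ + w.
Then -5 − z = -5 − (z₀ + w) = (-5 − z₀) − w = -8 − w.
f(z) = 1/(-8 − w)^2 = (1/(-8)^2) · (1 − w/(-8))^{−2}.
By the binomial series (1−u)^{−2} = Σ_{n≥0} C(n+1, 1) u^n for |u|<1, with u = w/(-8):
  c_n = C(n+1, 1) / (-8)^(n+2).
  c_0 = 1/(-8)^2 = 1/64.
  c_1 = 2/(-8)^3 = -1/256.
  c_2 = 3/(-8)^4 = 3/4096.
The series is valid for |w/d| < 1, i.e. |z − z₀| < |d|.
Radius of convergence: R = |-5 − z₀| = |-8| = 8 (distance from z₀ to the singularity z = -5).

c_0 = 1/64, c_1 = -1/256, c_2 = 3/4096; R = 8.


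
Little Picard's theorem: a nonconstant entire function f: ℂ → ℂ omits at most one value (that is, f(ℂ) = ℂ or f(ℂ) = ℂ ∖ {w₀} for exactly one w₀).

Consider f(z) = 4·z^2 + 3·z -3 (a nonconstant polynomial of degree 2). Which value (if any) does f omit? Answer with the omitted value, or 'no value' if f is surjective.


Little Picard bounds the complement of f(ℂ) to at most one point.
For every w ∈ ℂ, the equation p(z) − w = 0 is a nonconstant polynomial in z and hence has at least one root by the fundamental theorem of algebra. So p is surjective onto ℂ, omitting no value.

Omitted value: no value.


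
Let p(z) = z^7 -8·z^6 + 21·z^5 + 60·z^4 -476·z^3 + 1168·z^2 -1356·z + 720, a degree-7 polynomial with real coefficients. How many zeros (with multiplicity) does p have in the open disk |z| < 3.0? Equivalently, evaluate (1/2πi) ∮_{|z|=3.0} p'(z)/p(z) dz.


The zeros of p are: (1 + 1i), (1 - 1i), (2 + 1i), (2 - 1i), -4, (3 + 3i), (3 - 3i).
Their magnitudes are: 1.414, 1.414, 2.236, 2.236, 4, 4.243, 4.243.
Zeros with |z| < R = 3.0: (1 + 1i), (1 - 1i), (2 + 1i), (2 - 1i).
Count = 4.
By the argument principle, (1/2πi) ∮_{|z|=R} p'(z)/p(z) dz equals exactly this count.

Number of zeros inside |z| < 3.0: 4.


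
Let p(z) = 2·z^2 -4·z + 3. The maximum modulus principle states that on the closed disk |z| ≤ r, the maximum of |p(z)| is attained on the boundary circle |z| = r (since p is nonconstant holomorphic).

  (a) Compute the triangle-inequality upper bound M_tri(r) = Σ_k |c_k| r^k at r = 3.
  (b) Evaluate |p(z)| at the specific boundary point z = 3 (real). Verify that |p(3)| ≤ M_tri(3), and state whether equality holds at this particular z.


Coefficients: c_0 = 3, c_1 = -4, c_2 = 2. Radius r = 3.
Part (a). Triangle bound: M_tri(r) = Σ_k |c_k| r^k
  = |3|·3^0 + |-4|·3^1 + |2|·3^2
  = 3 + 12 + 18 = 33.
This bounds M(r) := max_{|z|=r} |p(z)| from above; equality holds iff all terms c_k z^k can be made to align in phase at a single z on |z|=r.
Part (b). At z = 3 (real, on the circle |z| = r):
  p(3) = (3)·3^0 + (-4)·3^1 + (2)·3^2 = 9.
  |p(3)| = 9.
Check: |p(3)| = 9 ≤ 33 = M_tri(3). ✓ Equality does not hold at z = 3 (the coefficients have mixed signs, so the terms do not all align in phase there).

M_tri(3) = 33; |p(3)| = 9; equality at z=3: no.


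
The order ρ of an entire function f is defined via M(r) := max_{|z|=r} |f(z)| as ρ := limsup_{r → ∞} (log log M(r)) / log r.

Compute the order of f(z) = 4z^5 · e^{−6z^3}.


M(r) = max_{|z|=r} |4|·|z|^5·|e^{−6z^3}| = 4·r^5 · e^{6r^3} (the factors attain their maxima compatibly on |z|=r). Then log M(r) = log 4 + 5·log r + 6r^3, dominated by the last term, so log log M(r) ~ 3·log r. The polynomial factor 4z^5 contributes only a log r term and does not affect the order. ρ = 3.
Therefore ρ = 3.

Order ρ = 3.


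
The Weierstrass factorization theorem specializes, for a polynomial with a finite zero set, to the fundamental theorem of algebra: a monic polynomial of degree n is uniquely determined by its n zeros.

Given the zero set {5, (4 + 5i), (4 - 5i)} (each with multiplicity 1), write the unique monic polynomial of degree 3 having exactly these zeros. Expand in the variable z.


The polynomial is p(z) = ∏_{α ∈ S} (z − α), where S = {5, (4 + 5i), (4 - 5i)}.
Expanding the product yields: p(z) = z^3 -13·z^2 + 81·z -205.
Note conjugate pairs combine to real quadratics: (z − (4+5i))(z − (4−5i)) = z² − 8z + 41.
The resulting polynomial has degree 3 and real coefficients as required.

p(z) = z^3 -13·z^2 + 81·z -205.


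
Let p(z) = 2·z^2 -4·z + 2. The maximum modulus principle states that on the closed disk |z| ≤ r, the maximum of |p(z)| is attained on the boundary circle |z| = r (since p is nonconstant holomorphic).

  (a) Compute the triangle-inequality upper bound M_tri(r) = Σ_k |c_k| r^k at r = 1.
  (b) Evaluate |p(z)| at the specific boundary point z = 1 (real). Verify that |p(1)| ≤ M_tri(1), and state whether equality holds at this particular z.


Coefficients: c_0 = 2, c_1 = -4, c_2 = 2. Radius r = 1.
Part (a). Triangle bound: M_tri(r) = Σ_k |c_k| r^k
  = |2|·1^0 + |-4|·1^1 + |2|·1^2
  = 2 + 4 + 2 = 8.
This bounds M(r) := max_{|z|=r} |p(z)| from above; equality holds iff all terms c_k z^k can be made to align in phase at a single z on |z|=r.
Part (b). At z = 1 (real, on the circle |z| = r):
  p(1) = (2)·1^0 + (-4)·1^1 + (2)·1^2 = 0.
  |p(1)| = 0.
Check: |p(1)| = 0 ≤ 8 = M_tri(1). ✓ Equality does not hold at z = 1 (the coefficients have mixed signs, so the terms do not all align in phase there).

M_tri(1) = 8; |p(1)| = 0; equality at z=1: no.


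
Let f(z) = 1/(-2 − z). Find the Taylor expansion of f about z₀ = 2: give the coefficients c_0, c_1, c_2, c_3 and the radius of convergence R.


Let w = z − z₀, so z = z₀ + w.
Then -2 − z = -2 − (z₀ + w) = (-2 − z₀) − w = -4 − w.
f(z) = 1/(-4 − w) = (1/(-4)) · 1/(1 − w/(-4)) = Σ_{n≥0} w^n / (-4)^(n+1).
So c_n = 1/(-4)^(n+1):
  c_0 = 1/(-4)^1 = -1/4.
  c_1 = 1/(-4)^2 = 1/16.
  c_2 = 1/(-4)^3 = -1/64.
  c_3 = 1/(-4)^4 = 1/256.
The series is valid for |w/d| < 1, i.e. |z − z₀| < |d|.
Radius of convergence: R = |-2 − z₀| = |-4| = 4 (distance from z₀ to the singularity z = -2).

c_0 = -1/4, c_1 = 1/16, c_2 = -1/64, c_3 = 1/256; R = 4.


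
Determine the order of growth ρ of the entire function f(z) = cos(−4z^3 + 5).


Write cos(w) = (e^{iw} ± e^{−iw})/(2 or 2i), so |cos(w)| ≤ e^{|w|}. With w = −4z^3 + 5, |w| ≤ 4r^3 + 5 on |z|=r, giving M(r) ≤ e^{4r^3 + 5} and ρ ≤ 3. For the lower bound, choose z on |z|=r with -4z^3 purely imaginary of modulus 4r^3; then |cos(−4z^3 + 5)| grows like e^{4r^3}/2, so ρ ≥ 3. Hence ρ = 3.
Therefore ρ = 3.

Order ρ = 3.


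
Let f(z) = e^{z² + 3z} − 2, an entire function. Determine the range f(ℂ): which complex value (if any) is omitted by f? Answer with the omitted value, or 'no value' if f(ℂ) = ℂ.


Little Picard bounds the complement of f(ℂ) to at most one point.
The exponent g(z) = z² + 3z is a nonconstant polynomial, hence surjective onto ℂ. So e^{g(z)} takes every value in {e^w : w ∈ ℂ} = ℂ ∖ {0}. Adding -2 shifts the range to ℂ ∖ {-2}. f omits exactly -2.

Omitted value: -2.


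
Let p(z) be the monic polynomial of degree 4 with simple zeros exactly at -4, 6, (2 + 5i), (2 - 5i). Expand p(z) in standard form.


The polynomial is p(z) = ∏_{α ∈ S} (z − α), where S = {-4, 6, (2 + 5i), (2 - 5i)}.
Expanding the product yields: p(z) = z^4 -6·z^3 + 13·z^2 + 38·z -696.
Note conjugate pairs combine to real quadratics: (z − (2+5i))(z − (2−5i)) = z² − 4z + 29.
The resulting polynomial has degree 4 and real coefficients as required.

p(z) = z^4 -6·z^3 + 13·z^2 + 38·z -696.


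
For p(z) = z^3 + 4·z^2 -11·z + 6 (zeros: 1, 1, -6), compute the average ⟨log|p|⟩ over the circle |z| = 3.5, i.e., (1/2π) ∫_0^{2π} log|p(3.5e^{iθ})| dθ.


Zeros: -6, 1, 1; r = 3.5.
Inside |z| < r: 1, 1. Outside (|z| ≥ r): -6.
p(0) = 6, so log|p(0)| = log(6) = 1.7918.
Apply Jensen: I(r) = log|p(0)| + Σ_k log(r/|z_k|), summed over zeros inside |z| < r.
  log(r/|z_k|) for z_k = 1: log(3.5/1) = 1.2528
  log(r/|z_k|) for z_k = 1: log(3.5/1) = 1.2528
  Outside zeros (-6) contribute nothing to the Jensen sum.
Sum over inside zeros: 2.5055.
I(r) = log|p(0)| + (inside sum) = 1.7918 + 2.5055 = 4.2973.
Note: since some zeros are outside |z| ≤ r, the simplified n·log(r) form does NOT apply — only the inside zeros contribute.

I(r) ≈ 4.2973.


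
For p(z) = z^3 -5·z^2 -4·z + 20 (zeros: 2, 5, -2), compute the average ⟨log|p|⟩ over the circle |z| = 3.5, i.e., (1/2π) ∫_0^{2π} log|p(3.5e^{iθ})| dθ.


Zeros: -2, 2, 5; r = 3.5.
Inside |z| < r: -2, 2. Outside (|z| ≥ r): 5.
p(0) = 20, so log|p(0)| = log(20) = 2.9957.
Apply Jensen: I(r) = log|p(0)| + Σ_k log(r/|z_k|), summed over zeros inside |z| < r.
  log(r/|z_k|) for z_k = 2: log(3.5/2) = 0.5596
  log(r/|z_k|) for z_k = -2: log(3.5/2) = 0.5596
  Outside zeros (5) contribute nothing to the Jensen sum.
Sum over inside zeros: 1.1192.
I(r) = log|p(0)| + (inside sum) = 2.9957 + 1.1192 = 4.1150.
Note: since some zeros are outside |z| ≤ r, the simplified n·log(r) form does NOT apply — only the inside zeros contribute.

I(r) ≈ 4.1150.


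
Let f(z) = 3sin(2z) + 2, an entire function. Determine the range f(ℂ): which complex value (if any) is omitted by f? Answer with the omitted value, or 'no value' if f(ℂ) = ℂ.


Little Picard bounds the complement of f(ℂ) to at most one point.
sin is entire and surjective onto ℂ: for every w ∈ ℂ, sin(ζ) = w has a solution ζ ∈ ℂ (e.g., via the complex inverse arcsin). With ζ = 2z this gives z = ζ/(2). Then 3·sin(2z) takes every value in 3·ℂ = ℂ, and adding 2 is a bijection of ℂ. So f is surjective and omits no value. (Note: only on the real line is sin bounded by [−1, 1].)

Omitted value: no value.


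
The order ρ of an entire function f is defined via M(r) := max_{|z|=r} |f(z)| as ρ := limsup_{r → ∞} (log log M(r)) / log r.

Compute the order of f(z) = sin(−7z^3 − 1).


Write sin(w) = (e^{iw} ± e^{−iw})/(2 or 2i), so |sin(w)| ≤ e^{|w|}. With w = −7z^3 − 1, |w| ≤ 7r^3 + 1 on |z|=r, giving M(r) ≤ e^{7r^3 + 1} and ρ ≤ 3. For the lower bound, choose z on |z|=r with -7z^3 purely imaginary of modulus 7r^3; then |sin(−7z^3 − 1)| grows like e^{7r^3}/2, so ρ ≥ 3. Hence ρ = 3.
Therefore ρ = 3.

Order ρ = 3.


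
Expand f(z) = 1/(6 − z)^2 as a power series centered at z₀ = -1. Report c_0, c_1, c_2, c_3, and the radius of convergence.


Let w = z − z₀, so z = z₀ + w.
Then 6 − z = 6 − (z₀ + w) = (6 − z₀) − w = 7 − w.
f(z) = 1/(7 − w)^2 = (1/(7)^2) · (1 − w/(7))^{−2}.
By the binomial series (1−u)^{−2} = Σ_{n≥0} C(n+1, 1) u^n for |u|<1, with u = w/(7):
  c_n = C(n+1, 1) / (7)^(n+2).
  c_0 = 1/(7)^2 = 1/49.
  c_1 = 2/(7)^3 = 2/343.
  c_2 = 3/(7)^4 = 3/2401.
  c_3 = 4/(7)^5 = 4/16807.
The series is valid for |w/d| < 1, i.e. |z − z₀| < |d|.
Radius of convergence: R = |6 − z₀| = |7| = 7 (distance from z₀ to the singularity z = 6).

c_0 = 1/49, c_1 = 2/343, c_2 = 3/2401, c_3 = 4/16807; R = 7.


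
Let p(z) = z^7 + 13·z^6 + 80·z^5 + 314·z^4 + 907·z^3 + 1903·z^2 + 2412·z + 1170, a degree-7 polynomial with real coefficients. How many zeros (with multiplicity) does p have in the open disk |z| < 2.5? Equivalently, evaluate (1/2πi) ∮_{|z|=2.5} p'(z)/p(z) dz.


The zeros of p are: (-3 + 2i), (-3 - 2i), (-3 + 1i), (-3 - 1i), -1, (0 + 3i), (0 - 3i).
Their magnitudes are: 3.606, 3.606, 3.162, 3.162, 1, 3, 3.
Zeros with |z| < R = 2.5: -1.
Count = 1.
By the argument principle, (1/2πi) ∮_{|z|=R} p'(z)/p(z) dz equals exactly this count.

Number of zeros inside |z| < 2.5: 1.


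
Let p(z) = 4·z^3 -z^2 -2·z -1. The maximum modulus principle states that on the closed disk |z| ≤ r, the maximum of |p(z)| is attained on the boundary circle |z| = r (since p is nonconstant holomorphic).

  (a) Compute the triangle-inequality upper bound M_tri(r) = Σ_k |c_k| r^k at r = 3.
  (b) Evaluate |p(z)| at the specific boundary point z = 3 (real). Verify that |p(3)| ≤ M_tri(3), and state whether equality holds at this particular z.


Coefficients: c_0 = -1, c_1 = -2, c_2 = -1, c_3 = 4. Radius r = 3.
Part (a). Triangle bound: M_tri(r) = Σ_k |c_k| r^k
  = |-1|·3^0 + |-2|·3^1 + |-1|·3^2 + |4|·3^3
  = 1 + 6 + 9 + 108 = 124.
This bounds M(r) := max_{|z|=r} |p(z)| from above; equality holds iff all terms c_k z^k can be made to align in phase at a single z on |z|=r.
Part (b). At z = 3 (real, on the circle |z| = r):
  p(3) = (-1)·3^0 + (-2)·3^1 + (-1)·3^2 + (4)·3^3 = 92.
  |p(3)| = 92.
Check: |p(3)| = 92 ≤ 124 = M_tri(3). ✓ Equality does not hold at z = 3 (the coefficients have mixed signs, so the terms do not all align in phase there).

M_tri(3) = 124; |p(3)| = 92; equality at z=3: no.


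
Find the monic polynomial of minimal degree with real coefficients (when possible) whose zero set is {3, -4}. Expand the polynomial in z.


The polynomial is p(z) = ∏_{α ∈ S} (z − α), where S = {3, -4}.
Expanding the product yields: p(z) = z^2 + z -12.
The resulting polynomial has degree 2 and real coefficients as required.

p(z) = z^2 + z -12.


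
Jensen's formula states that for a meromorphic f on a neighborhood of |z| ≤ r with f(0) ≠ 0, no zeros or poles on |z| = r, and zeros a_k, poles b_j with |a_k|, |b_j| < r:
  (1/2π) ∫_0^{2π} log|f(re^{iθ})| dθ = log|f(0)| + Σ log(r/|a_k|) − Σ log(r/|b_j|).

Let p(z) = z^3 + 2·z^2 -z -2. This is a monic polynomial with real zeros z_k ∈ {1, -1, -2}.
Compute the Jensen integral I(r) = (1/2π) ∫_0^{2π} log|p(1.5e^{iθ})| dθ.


Zeros: -2, -1, 1; r = 1.5.
Inside |z| < r: -1, 1. Outside (|z| ≥ r): -2.
p(0) = -2, so log|p(0)| = log(2) = 0.6931.
Apply Jensen: I(r) = log|p(0)| + Σ_k log(r/|z_k|), summed over zeros inside |z| < r.
  log(r/|z_k|) for z_k = 1: log(1.5/1) = 0.4055
  log(r/|z_k|) for z_k = -1: log(1.5/1) = 0.4055
  Outside zeros (-2) contribute nothing to the Jensen sum.
Sum over inside zeros: 0.8109.
I(r) = log|p(0)| + (inside sum) = 0.6931 + 0.8109 = 1.5041.
Note: since some zeros are outside |z| ≤ r, the simplified n·log(r) form does NOT apply — only the inside zeros contribute.

I(r) ≈ 1.5041.


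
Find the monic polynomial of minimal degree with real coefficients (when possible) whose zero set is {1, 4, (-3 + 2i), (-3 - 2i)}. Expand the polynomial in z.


The polynomial is p(z) = ∏_{α ∈ S} (z − α), where S = {1, 4, (-3 + 2i), (-3 - 2i)}.
Expanding the product yields: p(z) = z^4 + z^3 -13·z^2 -41·z + 52.
Note conjugate pairs combine to real quadratics: (z − (-3+2i))(z − (-3−2i)) = z² + 6z + 13.
The resulting polynomial has degree 4 and real coefficients as required.

p(z) = z^4 + z^3 -13·z^2 -41·z + 52.


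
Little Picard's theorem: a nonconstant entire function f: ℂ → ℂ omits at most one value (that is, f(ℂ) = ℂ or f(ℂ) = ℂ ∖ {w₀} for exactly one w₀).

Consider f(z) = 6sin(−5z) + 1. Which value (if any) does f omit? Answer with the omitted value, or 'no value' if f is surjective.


Little Picard bounds the complement of f(ℂ) to at most one point.
sin is entire and surjective onto ℂ: for every w ∈ ℂ, sin(ζ) = w has a solution ζ ∈ ℂ (e.g., via the complex inverse arcsin). With ζ = −5z this gives z = ζ/(-5). Then 6·sin(−5z) takes every value in 6·ℂ = ℂ, and adding 1 is a bijection of ℂ. So f is surjective and omits no value. (Note: only on the real line is sin bounded by [−1, 1].)

Omitted value: no value.


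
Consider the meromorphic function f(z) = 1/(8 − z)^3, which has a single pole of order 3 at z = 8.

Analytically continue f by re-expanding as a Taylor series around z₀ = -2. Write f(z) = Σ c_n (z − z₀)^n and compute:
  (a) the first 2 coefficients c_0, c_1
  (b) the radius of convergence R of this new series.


Let w = z − z₀, so z = z₀ + w.
Then 8 − z = 8 − (z₀ + w) = (8 − z₀) − w = 10 − w.
f(z) = 1/(10 − w)^3 = (1/(10)^3) · (1 − w/(10))^{−3}.
By the binomial series (1−u)^{−3} = Σ_{n≥0} C(n+2, 2) u^n for |u|<1, with u = w/(10):
  c_n = C(n+2, 2) / (10)^(n+3).
  c_0 = 1/(10)^3 = 1/1000.
  c_1 = 3/(10)^4 = 3/10000.
The series is valid for |w/d| < 1, i.e. |z − z₀| < |d|.
Radius of convergence: R = |8 − z₀| = |10| = 10 (distance from z₀ to the singularity z = 8).

c_0 = 1/1000, c_1 = 3/10000; R = 10.


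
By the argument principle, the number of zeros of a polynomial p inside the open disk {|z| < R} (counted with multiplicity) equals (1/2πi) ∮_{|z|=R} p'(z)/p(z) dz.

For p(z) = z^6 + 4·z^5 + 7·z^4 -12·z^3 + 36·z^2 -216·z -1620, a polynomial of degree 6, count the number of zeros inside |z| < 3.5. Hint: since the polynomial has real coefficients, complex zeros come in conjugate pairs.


The zeros of p are: -3, (-3 + 3i), (-3 - 3i), 3, (1 + 3i), (1 - 3i).
Their magnitudes are: 3, 4.243, 4.243, 3, 3.162, 3.162.
Zeros with |z| < R = 3.5: -3, 3, (1 + 3i), (1 - 3i).
Count = 4.
By the argument principle, (1/2πi) ∮_{|z|=R} p'(z)/p(z) dz equals exactly this count.

Number of zeros inside |z| < 3.5: 4.


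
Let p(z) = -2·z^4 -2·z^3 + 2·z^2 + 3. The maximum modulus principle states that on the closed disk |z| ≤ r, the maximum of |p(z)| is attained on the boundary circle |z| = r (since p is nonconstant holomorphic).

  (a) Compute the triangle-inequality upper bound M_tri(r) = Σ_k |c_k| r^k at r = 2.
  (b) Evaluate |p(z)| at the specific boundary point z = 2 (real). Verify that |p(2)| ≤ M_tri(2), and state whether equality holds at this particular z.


Coefficients: c_0 = 3, c_1 = 0, c_2 = 2, c_3 = -2, c_4 = -2. Radius r = 2.
Part (a). Triangle bound: M_tri(r) = Σ_k |c_k| r^k
  = |3|·2^0 + |0|·2^1 + |2|·2^2 + |-2|·2^3 + |-2|·2^4
  = 3 + 0 + 8 + 16 + 32 = 59.
This bounds M(r) := max_{|z|=r} |p(z)| from above; equality holds iff all terms c_k z^k can be made to align in phase at a single z on |z|=r.
Part (b). At z = 2 (real, on the circle |z| = r):
  p(2) = (3)·2^0 + (0)·2^1 + (2)·2^2 + (-2)·2^3 + (-2)·2^4 = -37.
  |p(2)| = 37.
Check: |p(2)| = 37 ≤ 59 = M_tri(2). ✓ Equality does not hold at z = 2 (the coefficients have mixed signs, so the terms do not all align in phase there).

M_tri(2) = 59; |p(2)| = 37; equality at z=2: no.
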